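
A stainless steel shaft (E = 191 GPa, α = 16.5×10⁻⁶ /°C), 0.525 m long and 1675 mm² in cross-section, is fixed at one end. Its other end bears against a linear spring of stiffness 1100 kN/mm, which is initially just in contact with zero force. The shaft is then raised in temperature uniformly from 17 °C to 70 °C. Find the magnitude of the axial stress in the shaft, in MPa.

The unrestrained thermal change is αΔT L = 16.5×10⁻⁶ × 53 × 525 = 0.4591 mm.
With a force P in the spring, the elastic change of the shaft is PL/(AE) and that of the spring is P/k; compatibility requires their sum to equal δ_free.
P [ L/(AE) + 1/k ] = δ_free → P [ 525/(1675×191×10³) + 1/(1100×10³) ] = 0.4591.
P = 0.4591 / 2.55×10⁻⁶ = 180000 N.
σ = P/A = 180000/1675 = 107.5 MPa.

σ ≈ 107 MPa (compressive)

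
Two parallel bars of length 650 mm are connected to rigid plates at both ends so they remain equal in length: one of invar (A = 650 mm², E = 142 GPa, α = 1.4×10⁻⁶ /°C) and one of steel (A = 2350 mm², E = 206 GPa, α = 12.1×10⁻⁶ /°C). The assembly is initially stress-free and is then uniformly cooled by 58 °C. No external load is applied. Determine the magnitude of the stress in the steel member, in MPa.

Both members must finish at the same length. With the larger α, the steel tends to over-contract; the plates restrain it, putting the steel in tension and the invar in compression. With no external load the two internal forces are equal and opposite, magnitude P.
Setting the final lengths equal and cancelling L: (α₁ − α₂)ΔT = P/(A₁E₁) + P/(A₂E₂).
|α₁ − α₂|·ΔT = 10.7×10⁻⁶ × 58 = 0.0006206.
1/(A₁E₁) + 1/(A₂E₂) = 1/(650×142×10³) + 1/(2350×206×10³) = 1.29×10⁻⁸ N⁻¹.
So P = 0.0006206 / 1.29×10⁻⁸ = 48.11 kN.
σ_{steel} = P/A₂ = 48110/2350 = 20.47 MPa, tensile.

σ ≈ 20.5 MPa (tensile)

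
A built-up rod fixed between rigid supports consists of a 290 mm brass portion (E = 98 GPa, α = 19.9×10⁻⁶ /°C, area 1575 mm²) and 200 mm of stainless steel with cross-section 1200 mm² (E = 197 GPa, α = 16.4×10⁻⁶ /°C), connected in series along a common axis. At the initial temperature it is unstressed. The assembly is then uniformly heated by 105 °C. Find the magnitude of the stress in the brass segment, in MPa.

If the supports were absent, the total length change would be Σ αᵢΔT Lᵢ = 19.9×10⁻⁶×105×290 + 16.4×10⁻⁶×105×200 = 0.9504 mm.
Since the ends are fixed, an axial force P builds up, equal in every segment, with P · Σ Lᵢ/(AᵢEᵢ) = δ_free.
Σ Lᵢ/(AᵢEᵢ) = 290/(1575×98×10³) + 200/(1200×197×10³) = 2.725×10⁻⁶ mm/N.
So P = 0.9504 / 2.725×10⁻⁶ = 348.8 kN, compressive.
σ_{brass} = P / A = 348800 / 1575 = 221.4 MPa.

σ ≈ 221 MPa (compressive)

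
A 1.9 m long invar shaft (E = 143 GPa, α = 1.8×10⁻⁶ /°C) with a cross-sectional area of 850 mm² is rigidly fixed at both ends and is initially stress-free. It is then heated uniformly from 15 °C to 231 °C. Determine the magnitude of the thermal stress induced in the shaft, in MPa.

σ ≈ 55.6 MPa (compressive)

With length fixed, the mechanical strain must cancel the thermal strain αΔT = 1.8×10⁻⁶ × 216 = 388.8×10⁻⁶.
The stress required to suppress this strain is σ = Eε = 143×10³ × 388.8×10⁻⁶ = 55.6 MPa, compressive since the shaft is trying to expand.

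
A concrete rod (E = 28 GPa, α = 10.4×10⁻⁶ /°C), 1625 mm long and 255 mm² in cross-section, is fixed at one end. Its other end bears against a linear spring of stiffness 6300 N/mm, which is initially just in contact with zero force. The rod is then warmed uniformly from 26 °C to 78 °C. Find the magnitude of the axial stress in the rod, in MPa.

If the spring were absent the rod would lengthen by αΔT L = 10.4×10⁻⁶ × 52 × 1625 = 0.8788 mm.
With a force P in the spring, the elastic change of the rod is PL/(AE) and that of the spring is P/k; compatibility requires their sum to equal δ_free.
So P = δ_free / [L/(AE) + 1/k] = 0.8788 / [ 1625/(255×28×10³) + 1/(6300) ].
P = 0.8788 / 0.0003863 = 2275 N.
σ = P/A = 2275/255 = 8.921 MPa.

σ ≈ 8.92 MPa (compressive)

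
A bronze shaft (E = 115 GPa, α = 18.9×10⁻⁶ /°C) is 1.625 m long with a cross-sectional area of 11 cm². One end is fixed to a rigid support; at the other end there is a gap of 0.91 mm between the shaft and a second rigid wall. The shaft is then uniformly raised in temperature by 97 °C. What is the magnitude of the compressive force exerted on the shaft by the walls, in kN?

Unrestrained expansion: δ_free = αΔT L = 18.9×10⁻⁶ × 97 × 1625 = 2.979 mm.
The gap closes (δ_free > 0.91 mm) and the wall then resists a further 2.979 − 0.91 = 2.069 mm of expansion.
That suppressed elongation corresponds to σ = E·Δ/L = 115×10³ × 2.069/1625 = 146.4 MPa.
Force on the wall = σA = 146.4 × 1100 mm² = 161.1 kN.

P ≈ 161 kN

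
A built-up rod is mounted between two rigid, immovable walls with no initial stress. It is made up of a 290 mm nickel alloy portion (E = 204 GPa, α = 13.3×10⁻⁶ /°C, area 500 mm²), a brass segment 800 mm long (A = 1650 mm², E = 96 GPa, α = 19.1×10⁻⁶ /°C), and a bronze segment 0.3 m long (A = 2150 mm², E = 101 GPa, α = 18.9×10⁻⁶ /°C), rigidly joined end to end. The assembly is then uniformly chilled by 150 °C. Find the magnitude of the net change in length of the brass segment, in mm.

|ΔL| ≈ 0.266 mm

Free thermal contraction of the whole bar: Σ αᵢΔT Lᵢ = 13.3×10⁻⁶×150×290 + 19.1×10⁻⁶×150×800 + 18.9×10⁻⁶×150×300 = 3.721 mm.
The rigid supports impose zero overall length change; the single axial force P common to all segments must satisfy P Σ Lᵢ/(AᵢEᵢ) = δ_free.
Σ Lᵢ/(AᵢEᵢ) = 290/(500×204×10³) + 800/(1650×96×10³) + 300/(2150×101×10³) = 9.275×10⁻⁶ mm/N.
Hence P = δ_free / Σ(L/AE) = 3.721/9.275×10⁻⁶ = 401.2 kN (tensile).
For the brass segment, free thermal change = 19.1×10⁻⁶×150×800 = 2.292 mm and elastic change from P = 401200×800/(1650×96×10³) = 2.026 mm; these oppose, so the net change is 0.266 mm (segment shortens).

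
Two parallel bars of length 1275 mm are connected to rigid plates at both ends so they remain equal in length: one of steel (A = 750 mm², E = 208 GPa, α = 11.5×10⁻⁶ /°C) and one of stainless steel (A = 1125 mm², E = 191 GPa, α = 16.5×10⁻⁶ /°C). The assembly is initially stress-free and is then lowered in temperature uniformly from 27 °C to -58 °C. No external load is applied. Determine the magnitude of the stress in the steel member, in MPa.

σ ≈ 51.2 MPa (compressive)

The stainless steel has the larger α, so on cooling it would change length more than the steel if both were free. The rigid plates force a common final length, so the stainless steel is put into tension and the steel into compression, with equal and opposite forces P (no external load).
Compatibility of the two members (thermal + elastic change equal): (α₁ − α₂)ΔT = P·[1/(A₁E₁) + 1/(A₂E₂)].
|α₁ − α₂|·ΔT = 5×10⁻⁶ × 85 = 0.000425.
1/(A₁E₁) + 1/(A₂E₂) = 1/(750×208×10³) + 1/(1125×191×10³) = 1.106×10⁻⁸ N⁻¹.
P = 0.000425 / 1.106×10⁻⁸ = 38410 N = 38.41 kN.
σ_{steel} = P/A₁ = 38410/750 = 51.22 MPa, compressive.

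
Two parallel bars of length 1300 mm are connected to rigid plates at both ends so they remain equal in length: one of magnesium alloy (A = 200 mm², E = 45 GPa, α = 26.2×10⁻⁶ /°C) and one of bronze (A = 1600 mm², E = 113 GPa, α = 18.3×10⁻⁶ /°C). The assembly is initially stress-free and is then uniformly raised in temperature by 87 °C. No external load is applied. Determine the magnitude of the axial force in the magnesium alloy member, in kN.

Equilibrium of a rigid end plate with no external load gives equal and opposite internal forces ±P in the two members. Since α_{magnesium alloy} > α_{bronze}, heating drives the magnesium alloy into compression and the bronze into tension.
Equating the net (thermal + elastic) strains gives |α₁ − α₂|·ΔT = P·[1/(A₁E₁) + 1/(A₂E₂)].
|α₁ − α₂|·ΔT = 7.9×10⁻⁶ × 87 = 0.0006873.
1/(A₁E₁) + 1/(A₂E₂) = 1/(200×45×10³) + 1/(1600×113×10³) = 1.166×10⁻⁷ N⁻¹.
P = 0.0006873 / 1.166×10⁻⁷ = 5892 N = 5.892 kN.

P ≈ 5.89 kN (compressive in the magnesium alloy)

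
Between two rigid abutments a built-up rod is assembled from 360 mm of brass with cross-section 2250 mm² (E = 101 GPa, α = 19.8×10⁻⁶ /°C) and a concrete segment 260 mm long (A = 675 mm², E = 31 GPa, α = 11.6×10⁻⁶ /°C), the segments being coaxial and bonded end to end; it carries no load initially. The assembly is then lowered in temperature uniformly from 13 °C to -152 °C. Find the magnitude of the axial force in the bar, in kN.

P ≈ 119 kN (tensile)

If the supports were absent, the total length change would be Σ αᵢΔT Lᵢ = 19.8×10⁻⁶×165×360 + 11.6×10⁻⁶×165×260 = 1.674 mm.
Since the ends are fixed, an axial force P builds up, equal in every segment, with P · Σ Lᵢ/(AᵢEᵢ) = δ_free.
The series flexibility is Σ Lᵢ/(AᵢEᵢ) = 360/(2250×101×10³) + 260/(675×31×10³) = 1.401×10⁻⁵ mm/N.
Hence P = δ_free / Σ(L/AE) = 1.674/1.401×10⁻⁵ = 119.5 kN (tensile).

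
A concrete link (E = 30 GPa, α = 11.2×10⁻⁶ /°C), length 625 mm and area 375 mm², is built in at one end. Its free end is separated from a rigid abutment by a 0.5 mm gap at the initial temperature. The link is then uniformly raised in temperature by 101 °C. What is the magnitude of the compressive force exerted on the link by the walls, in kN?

Unrestrained expansion: δ_free = αΔT L = 11.2×10⁻⁶ × 101 × 625 = 0.707 mm.
This exceeds the 0.5 mm gap, so the wall pushes back. The portion of expansion that must be recovered elastically is δ_free − gap = 0.707 − 0.5 = 0.207 mm.
Compatibility: PL/(AE) = 0.207 mm, so σ = P/A = E × (0.207/625) = 9.936 MPa.
P = σA = 9.936 × 375 = 3.726 kN.

P ≈ 3.73 kN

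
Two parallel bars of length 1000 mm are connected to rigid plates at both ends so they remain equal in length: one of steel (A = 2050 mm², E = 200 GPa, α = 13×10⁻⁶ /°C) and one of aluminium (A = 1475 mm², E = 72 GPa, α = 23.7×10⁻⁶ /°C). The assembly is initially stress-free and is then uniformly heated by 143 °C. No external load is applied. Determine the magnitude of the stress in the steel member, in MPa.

σ ≈ 63 MPa (tensile)

Equilibrium of a rigid end plate with no external load gives equal and opposite internal forces ±P in the two members. Since α_{aluminium} > α_{steel}, heating drives the aluminium into compression and the steel into tension.
Equating the net (thermal + elastic) strains gives |α₁ − α₂|·ΔT = P·[1/(A₁E₁) + 1/(A₂E₂)].
|α₁ − α₂|·ΔT = 10.7×10⁻⁶ × 143 = 0.00153.
1/(A₁E₁) + 1/(A₂E₂) = 1/(2050×200×10³) + 1/(1475×72×10³) = 1.186×10⁻⁸ N⁻¹.
So P = 0.00153 / 1.186×10⁻⁸ = 129.1 kN.
σ_{steel} = P/A₁ = 129100/2050 = 62.96 MPa, tensile.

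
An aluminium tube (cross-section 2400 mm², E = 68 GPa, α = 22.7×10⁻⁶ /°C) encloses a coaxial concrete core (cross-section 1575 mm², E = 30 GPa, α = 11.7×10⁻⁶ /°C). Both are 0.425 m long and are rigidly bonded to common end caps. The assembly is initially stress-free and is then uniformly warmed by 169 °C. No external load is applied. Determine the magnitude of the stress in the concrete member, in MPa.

Equilibrium of a rigid end plate with no external load gives equal and opposite internal forces ±P in the two members. Since α_{aluminium} > α_{concrete}, heating drives the aluminium into compression and the concrete into tension.
Compatibility of the two members (thermal + elastic change equal): (α₁ − α₂)ΔT = P·[1/(A₁E₁) + 1/(A₂E₂)].
|α₁ − α₂|·ΔT = 11×10⁻⁶ × 169 = 0.001859.
1/(A₁E₁) + 1/(A₂E₂) = 1/(2400×68×10³) + 1/(1575×30×10³) = 2.729×10⁻⁸ N⁻¹.
So P = 0.001859 / 2.729×10⁻⁸ = 68.12 kN.
σ_{concrete} = P/A₂ = 68120/1575 = 43.25 MPa, tensile.

σ ≈ 43.2 MPa (tensile)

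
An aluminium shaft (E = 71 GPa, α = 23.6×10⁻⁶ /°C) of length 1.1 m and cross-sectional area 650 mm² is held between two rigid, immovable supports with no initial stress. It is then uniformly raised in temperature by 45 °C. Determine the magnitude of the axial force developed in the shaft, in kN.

P ≈ 49 kN (compressive)

The ends cannot move, so σ = EαΔT = 71×10³ × 23.6×10⁻⁶ × 45 = 75.4 MPa.
Axial force P = σA = 75.4 × 650 = 49010 N = 49.01 kN, compressive.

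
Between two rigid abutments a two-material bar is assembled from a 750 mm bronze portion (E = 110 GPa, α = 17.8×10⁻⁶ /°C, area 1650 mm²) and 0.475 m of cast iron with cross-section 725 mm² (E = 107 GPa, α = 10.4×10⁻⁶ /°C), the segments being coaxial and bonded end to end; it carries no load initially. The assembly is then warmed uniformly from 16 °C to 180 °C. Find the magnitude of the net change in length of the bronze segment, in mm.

If the supports were absent, the total length change would be Σ αᵢΔT Lᵢ = 17.8×10⁻⁶×164×750 + 10.4×10⁻⁶×164×475 = 3 mm.
The rigid supports impose zero overall length change; the single axial force P common to all segments must satisfy P Σ Lᵢ/(AᵢEᵢ) = δ_free.
The series flexibility is Σ Lᵢ/(AᵢEᵢ) = 750/(1650×110×10³) + 475/(725×107×10³) = 1.026×10⁻⁵ mm/N.
Hence P = δ_free / Σ(L/AE) = 3/1.026×10⁻⁵ = 292.5 kN (compressive).
For the bronze segment, free thermal change = 17.8×10⁻⁶×164×750 = 2.189 mm and elastic change from P = 292500×750/(1650×110×10³) = 1.209 mm; these oppose, so the net change is 0.981 mm (segment lengthens).

|ΔL| ≈ 0.981 mm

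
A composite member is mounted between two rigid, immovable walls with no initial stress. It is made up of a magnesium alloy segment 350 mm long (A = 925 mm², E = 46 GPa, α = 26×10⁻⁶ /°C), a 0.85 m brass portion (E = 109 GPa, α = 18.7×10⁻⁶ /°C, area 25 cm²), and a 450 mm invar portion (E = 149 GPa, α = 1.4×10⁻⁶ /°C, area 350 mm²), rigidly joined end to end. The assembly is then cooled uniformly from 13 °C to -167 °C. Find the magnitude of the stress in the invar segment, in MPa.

σ ≈ 660 MPa (tensile)

Free thermal contraction of the whole bar: Σ αᵢΔT Lᵢ = 26×10⁻⁶×180×350 + 18.7×10⁻⁶×180×850 + 1.4×10⁻⁶×180×450 = 4.612 mm.
Since the ends are fixed, an axial force P builds up, equal in every segment, with P · Σ Lᵢ/(AᵢEᵢ) = δ_free.
Σ Lᵢ/(AᵢEᵢ) = 350/(925×46×10³) + 850/(2500×109×10³) + 450/(350×149×10³) = 1.997×10⁻⁵ mm/N.
Hence P = δ_free / Σ(L/AE) = 4.612/1.997×10⁻⁵ = 230.9 kN (tensile).
σ_{invar} = P / A = 230900 / 350 = 659.8 MPa.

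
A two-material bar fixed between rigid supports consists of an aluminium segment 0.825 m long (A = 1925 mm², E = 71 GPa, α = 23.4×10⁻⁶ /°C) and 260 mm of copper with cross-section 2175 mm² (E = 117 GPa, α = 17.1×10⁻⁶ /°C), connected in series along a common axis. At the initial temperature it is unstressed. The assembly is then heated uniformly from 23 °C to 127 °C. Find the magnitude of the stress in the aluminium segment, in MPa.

σ ≈ 182 MPa (compressive)

With the walls removed the bar would change length by δ_free = Σ αᵢΔT Lᵢ = 23.4×10⁻⁶×104×825 + 17.1×10⁻⁶×104×260 = 2.47 mm.
The rigid supports impose zero overall length change; the single axial force P common to all segments must satisfy P Σ Lᵢ/(AᵢEᵢ) = δ_free.
Σ Lᵢ/(AᵢEᵢ) = 825/(1925×71×10³) + 260/(2175×117×10³) = 7.058×10⁻⁶ mm/N.
So P = 2.47 / 7.058×10⁻⁶ = 350 kN, compressive.
σ_{aluminium} = P / A = 350000 / 1925 = 181.8 MPa.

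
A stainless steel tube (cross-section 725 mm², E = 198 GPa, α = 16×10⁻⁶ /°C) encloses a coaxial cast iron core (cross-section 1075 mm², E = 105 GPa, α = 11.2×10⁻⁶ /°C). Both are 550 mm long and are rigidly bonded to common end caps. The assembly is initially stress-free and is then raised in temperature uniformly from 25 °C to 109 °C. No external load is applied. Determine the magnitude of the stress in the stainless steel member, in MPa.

The stainless steel has the larger α, so on heating it would change length more than the cast iron if both were free. The rigid plates force a common final length, so the stainless steel is put into compression and the cast iron into tension, with equal and opposite forces P (no external load).
Setting the final lengths equal and cancelling L: (α₁ − α₂)ΔT = P/(A₁E₁) + P/(A₂E₂).
|α₁ − α₂|·ΔT = 4.8×10⁻⁶ × 84 = 0.0004032.
1/(A₁E₁) + 1/(A₂E₂) = 1/(725×198×10³) + 1/(1075×105×10³) = 1.583×10⁻⁸ N⁻¹.
So P = 0.0004032 / 1.583×10⁻⁸ = 25.48 kN.
σ_{stainless steel} = P/A₁ = 25480/725 = 35.14 MPa, compressive.

σ ≈ 35.1 MPa (compressive)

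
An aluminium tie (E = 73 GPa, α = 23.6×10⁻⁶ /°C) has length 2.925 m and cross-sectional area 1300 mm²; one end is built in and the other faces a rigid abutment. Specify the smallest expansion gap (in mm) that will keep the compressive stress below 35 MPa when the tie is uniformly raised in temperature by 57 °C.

With no wall the tie would lengthen by αΔT L = 23.6×10⁻⁶ × 57 × 2925 = 3.935 mm.
A stress of 35 MPa corresponds to the wall pushing the tie back by σL/E = 35×2925/(73×10³) = 1.402 mm.
The gap must absorb the remainder: g_min = 3.935 − 1.402 = 2.532 mm.

g ≈ 2.53 mm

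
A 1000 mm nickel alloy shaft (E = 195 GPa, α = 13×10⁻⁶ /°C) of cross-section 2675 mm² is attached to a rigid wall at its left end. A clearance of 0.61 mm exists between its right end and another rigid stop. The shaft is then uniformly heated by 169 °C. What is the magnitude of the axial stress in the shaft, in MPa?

σ ≈ 309 MPa (compressive)

Unrestrained expansion: δ_free = αΔT L = 13×10⁻⁶ × 169 × 1000 = 2.197 mm.
This exceeds the 0.61 mm gap, so the wall pushes back. The portion of expansion that must be recovered elastically is δ_free − gap = 2.197 − 0.61 = 1.587 mm.
So σ = E(δ_free − g)/L = 195×10³ × 1.587/1000 = 309.5 MPa.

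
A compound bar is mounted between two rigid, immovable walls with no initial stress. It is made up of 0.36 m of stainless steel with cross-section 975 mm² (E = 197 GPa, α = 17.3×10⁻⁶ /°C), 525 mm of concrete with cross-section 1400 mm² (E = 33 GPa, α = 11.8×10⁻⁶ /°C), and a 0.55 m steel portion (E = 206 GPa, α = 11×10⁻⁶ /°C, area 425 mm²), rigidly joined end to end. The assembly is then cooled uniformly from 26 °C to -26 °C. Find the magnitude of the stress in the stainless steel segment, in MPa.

σ ≈ 50.5 MPa (tensile)

If the supports were absent, the total length change would be Σ αᵢΔT Lᵢ = 17.3×10⁻⁶×52×360 + 11.8×10⁻⁶×52×525 + 11×10⁻⁶×52×550 = 0.9606 mm.
The walls prevent any net length change, so an axial force P (same in every segment) develops. Compatibility: P · Σ Lᵢ/(AᵢEᵢ) = δ_free.
The series flexibility is Σ Lᵢ/(AᵢEᵢ) = 360/(975×197×10³) + 525/(1400×33×10³) + 550/(425×206×10³) = 1.952×10⁻⁵ mm/N.
P = 0.9606 / 1.952×10⁻⁵ = 49210 N = 49.21 kN, tensile.
σ_{stainless steel} = P / A = 49210 / 975 = 50.47 MPa.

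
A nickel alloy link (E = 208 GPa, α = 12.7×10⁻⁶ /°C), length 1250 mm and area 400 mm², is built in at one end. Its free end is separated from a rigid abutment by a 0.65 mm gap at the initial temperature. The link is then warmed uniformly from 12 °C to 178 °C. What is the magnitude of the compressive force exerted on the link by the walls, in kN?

If the wall were absent the link would grow by αΔT L = 12.7×10⁻⁶ × 166 × 1250 = 2.635 mm.
This exceeds the 0.65 mm gap, so the wall pushes back. The portion of expansion that must be recovered elastically is δ_free − gap = 2.635 − 0.65 = 1.985 mm.
That suppressed elongation corresponds to σ = E·Δ/L = 208×10³ × 1.985/1250 = 330.3 MPa.
Force on the wall = σA = 330.3 × 400 mm² = 132.1 kN.

P ≈ 132 kN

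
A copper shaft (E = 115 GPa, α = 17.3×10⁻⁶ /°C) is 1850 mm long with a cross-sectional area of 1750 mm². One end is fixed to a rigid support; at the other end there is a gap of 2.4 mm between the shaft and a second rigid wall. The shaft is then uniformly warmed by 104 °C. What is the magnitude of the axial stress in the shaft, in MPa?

σ ≈ 57.7 MPa (compressive)

If the wall were absent the shaft would grow by αΔT L = 17.3×10⁻⁶ × 104 × 1850 = 3.329 mm.
This exceeds the 2.4 mm gap, so the wall pushes back. The portion of expansion that must be recovered elastically is δ_free − gap = 3.329 − 2.4 = 0.9285 mm.
So σ = E(δ_free − g)/L = 115×10³ × 0.9285/1850 = 57.72 MPa.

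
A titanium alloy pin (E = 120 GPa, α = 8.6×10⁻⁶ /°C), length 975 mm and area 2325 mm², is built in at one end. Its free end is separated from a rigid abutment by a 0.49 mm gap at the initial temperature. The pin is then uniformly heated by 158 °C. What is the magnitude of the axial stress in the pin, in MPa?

If the wall were absent the pin would grow by αΔT L = 8.6×10⁻⁶ × 158 × 975 = 1.325 mm.
After closing the 0.49 mm clearance, 1.325 − 0.49 = 0.8348 mm of expansion remains to be suppressed by the wall.
That suppressed elongation corresponds to σ = E·Δ/L = 120×10³ × 0.8348/975 = 102.7 MPa.

σ ≈ 103 MPa (compressive)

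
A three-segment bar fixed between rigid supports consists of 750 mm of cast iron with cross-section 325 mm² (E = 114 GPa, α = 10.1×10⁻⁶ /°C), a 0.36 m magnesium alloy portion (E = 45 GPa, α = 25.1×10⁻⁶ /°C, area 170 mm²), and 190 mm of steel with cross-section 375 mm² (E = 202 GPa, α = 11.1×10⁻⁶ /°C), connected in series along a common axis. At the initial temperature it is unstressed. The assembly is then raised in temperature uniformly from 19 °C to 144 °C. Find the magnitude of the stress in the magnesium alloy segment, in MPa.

σ ≈ 197 MPa (compressive)

Free thermal expansion of the whole bar: Σ αᵢΔT Lᵢ = 10.1×10⁻⁶×125×750 + 25.1×10⁻⁶×125×360 + 11.1×10⁻⁶×125×190 = 2.34 mm.
The walls prevent any net length change, so an axial force P (same in every segment) develops. Compatibility: P · Σ Lᵢ/(AᵢEᵢ) = δ_free.
Σ Lᵢ/(AᵢEᵢ) = 750/(325×114×10³) + 360/(170×45×10³) + 190/(375×202×10³) = 6.981×10⁻⁵ mm/N.
P = 2.34 / 6.981×10⁻⁵ = 33520 N = 33.52 kN, compressive.
σ_{magnesium alloy} = P / A = 33520 / 170 = 197.2 MPa.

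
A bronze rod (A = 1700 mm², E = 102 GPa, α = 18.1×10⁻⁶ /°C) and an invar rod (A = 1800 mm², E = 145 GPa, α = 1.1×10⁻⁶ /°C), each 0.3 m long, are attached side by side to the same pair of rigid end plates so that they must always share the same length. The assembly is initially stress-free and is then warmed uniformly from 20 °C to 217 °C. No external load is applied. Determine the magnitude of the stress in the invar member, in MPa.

σ ≈ 194 MPa (tensile)

Equilibrium of a rigid end plate with no external load gives equal and opposite internal forces ±P in the two members. Since α_{bronze} > α_{invar}, heating drives the bronze into compression and the invar into tension.
Setting the final lengths equal and cancelling L: (α₁ − α₂)ΔT = P/(A₁E₁) + P/(A₂E₂).
|α₁ − α₂|·ΔT = 17×10⁻⁶ × 197 = 0.003349.
1/(A₁E₁) + 1/(A₂E₂) = 1/(1700×102×10³) + 1/(1800×145×10³) = 9.598×10⁻⁹ N⁻¹.
P = 0.003349 / 9.598×10⁻⁹ = 348900 N = 348.9 kN.
σ_{invar} = P/A₂ = 348900/1800 = 193.8 MPa, tensile.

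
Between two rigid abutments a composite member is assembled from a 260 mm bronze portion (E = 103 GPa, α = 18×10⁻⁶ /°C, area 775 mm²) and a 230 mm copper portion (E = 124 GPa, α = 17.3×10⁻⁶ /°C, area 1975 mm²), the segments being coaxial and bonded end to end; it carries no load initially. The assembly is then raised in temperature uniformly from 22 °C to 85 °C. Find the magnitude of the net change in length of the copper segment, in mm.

Free thermal expansion of the whole bar: Σ αᵢΔT Lᵢ = 18×10⁻⁶×63×260 + 17.3×10⁻⁶×63×230 = 0.5455 mm.
The rigid supports impose zero overall length change; the single axial force P common to all segments must satisfy P Σ Lᵢ/(AᵢEᵢ) = δ_free.
Σ Lᵢ/(AᵢEᵢ) = 260/(775×103×10³) + 230/(1975×124×10³) = 4.196×10⁻⁶ mm/N.
So P = 0.5455 / 4.196×10⁻⁶ = 130 kN, compressive.
For the copper segment, free thermal change = 17.3×10⁻⁶×63×230 = 0.2507 mm and elastic change from P = 130000×230/(1975×124×10³) = 0.1221 mm; these oppose, so the net change is 0.129 mm (segment lengthens).

|ΔL| ≈ 0.129 mm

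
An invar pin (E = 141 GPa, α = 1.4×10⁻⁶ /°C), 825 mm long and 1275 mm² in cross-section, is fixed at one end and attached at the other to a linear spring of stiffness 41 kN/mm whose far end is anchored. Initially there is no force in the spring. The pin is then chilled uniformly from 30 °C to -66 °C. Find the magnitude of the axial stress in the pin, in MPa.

If the spring were absent the pin would shorten by αΔT L = 1.4×10⁻⁶ × 96 × 825 = 0.1109 mm.
Let P be the tensile force in the spring. The pin extends elastically by PL/(AE) and the spring stretches by P/k; together these equal δ_free.
So P = δ_free / [L/(AE) + 1/k] = 0.1109 / [ 825/(1275×141×10³) + 1/(41×10³) ].
P = 0.1109 / 2.898×10⁻⁵ = 3826 N.
σ = P/A = 3826/1275 = 3.001 MPa.

σ ≈ 3 MPa (tensile)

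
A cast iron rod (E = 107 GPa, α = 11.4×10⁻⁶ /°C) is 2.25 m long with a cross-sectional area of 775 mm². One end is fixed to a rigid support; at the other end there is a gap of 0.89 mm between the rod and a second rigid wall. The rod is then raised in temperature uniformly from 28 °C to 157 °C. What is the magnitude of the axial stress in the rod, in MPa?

Unrestrained expansion: δ_free = αΔT L = 11.4×10⁻⁶ × 129 × 2250 = 3.309 mm.
After closing the 0.89 mm clearance, 3.309 − 0.89 = 2.419 mm of expansion remains to be suppressed by the wall.
That suppressed elongation corresponds to σ = E·Δ/L = 107×10³ × 2.419/2250 = 115 MPa.

σ ≈ 115 MPa (compressive)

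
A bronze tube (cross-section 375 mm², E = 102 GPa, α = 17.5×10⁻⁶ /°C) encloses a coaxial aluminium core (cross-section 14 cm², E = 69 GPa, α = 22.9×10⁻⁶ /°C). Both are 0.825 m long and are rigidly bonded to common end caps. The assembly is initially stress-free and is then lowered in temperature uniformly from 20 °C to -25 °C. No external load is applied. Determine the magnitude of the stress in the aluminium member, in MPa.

The aluminium has the larger α, so on cooling it would change length more than the bronze if both were free. The rigid plates force a common final length, so the aluminium is put into tension and the bronze into compression, with equal and opposite forces P (no external load).
Compatibility of the two members (thermal + elastic change equal): (α₁ − α₂)ΔT = P·[1/(A₁E₁) + 1/(A₂E₂)].
|α₁ − α₂|·ΔT = 5.4×10⁻⁶ × 45 = 0.000243.
1/(A₁E₁) + 1/(A₂E₂) = 1/(375×102×10³) + 1/(1400×69×10³) = 3.65×10⁻⁸ N⁻¹.
P = 0.000243 / 3.65×10⁻⁸ = 6658 N = 6.658 kN.
σ_{aluminium} = P/A₂ = 6658/1400 = 4.756 MPa, tensile.

σ ≈ 4.76 MPa (tensile)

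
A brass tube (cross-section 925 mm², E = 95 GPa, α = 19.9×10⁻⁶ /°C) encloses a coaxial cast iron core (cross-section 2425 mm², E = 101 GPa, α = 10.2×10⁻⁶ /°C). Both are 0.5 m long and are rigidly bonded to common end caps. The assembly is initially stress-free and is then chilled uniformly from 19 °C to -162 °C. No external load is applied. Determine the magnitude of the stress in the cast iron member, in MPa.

σ ≈ 46.8 MPa (compressive)

Equilibrium of a rigid end plate with no external load gives equal and opposite internal forces ±P in the two members. Since α_{brass} > α_{cast iron}, cooling drives the brass into tension and the cast iron into compression.
Compatibility of the two members (thermal + elastic change equal): (α₁ − α₂)ΔT = P·[1/(A₁E₁) + 1/(A₂E₂)].
|α₁ − α₂|·ΔT = 9.7×10⁻⁶ × 181 = 0.001756.
1/(A₁E₁) + 1/(A₂E₂) = 1/(925×95×10³) + 1/(2425×101×10³) = 1.546×10⁻⁸ N⁻¹.
P = 0.001756 / 1.546×10⁻⁸ = 113500 N = 113.5 kN.
σ_{cast iron} = P/A₂ = 113500/2425 = 46.82 MPa, compressive.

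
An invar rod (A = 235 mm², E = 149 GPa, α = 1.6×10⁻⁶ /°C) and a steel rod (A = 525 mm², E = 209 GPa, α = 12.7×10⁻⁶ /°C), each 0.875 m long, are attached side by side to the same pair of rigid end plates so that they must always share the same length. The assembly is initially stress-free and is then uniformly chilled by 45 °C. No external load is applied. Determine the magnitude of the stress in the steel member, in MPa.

σ ≈ 25.3 MPa (tensile)

The steel has the larger α, so on cooling it would change length more than the invar if both were free. The rigid plates force a common final length, so the steel is put into tension and the invar into compression, with equal and opposite forces P (no external load).
Equating the net (thermal + elastic) strains gives |α₁ − α₂|·ΔT = P·[1/(A₁E₁) + 1/(A₂E₂)].
|α₁ − α₂|·ΔT = 11.1×10⁻⁶ × 45 = 0.0004995.
1/(A₁E₁) + 1/(A₂E₂) = 1/(235×149×10³) + 1/(525×209×10³) = 3.767×10⁻⁸ N⁻¹.
So P = 0.0004995 / 3.767×10⁻⁸ = 13.26 kN.
σ_{steel} = P/A₂ = 13260/525 = 25.25 MPa, tensile.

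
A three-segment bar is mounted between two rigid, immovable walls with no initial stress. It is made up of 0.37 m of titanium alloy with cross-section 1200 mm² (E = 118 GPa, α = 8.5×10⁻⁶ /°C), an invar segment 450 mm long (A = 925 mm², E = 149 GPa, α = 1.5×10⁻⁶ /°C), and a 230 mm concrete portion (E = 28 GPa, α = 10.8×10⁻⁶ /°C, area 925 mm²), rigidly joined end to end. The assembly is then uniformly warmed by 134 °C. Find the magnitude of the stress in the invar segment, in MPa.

Free thermal expansion of the whole bar: Σ αᵢΔT Lᵢ = 8.5×10⁻⁶×134×370 + 1.5×10⁻⁶×134×450 + 10.8×10⁻⁶×134×230 = 0.8447 mm.
Since the ends are fixed, an axial force P builds up, equal in every segment, with P · Σ Lᵢ/(AᵢEᵢ) = δ_free.
The series flexibility is Σ Lᵢ/(AᵢEᵢ) = 370/(1200×118×10³) + 450/(925×149×10³) + 230/(925×28×10³) = 1.476×10⁻⁵ mm/N.
So P = 0.8447 / 1.476×10⁻⁵ = 57.24 kN, compressive.
σ_{invar} = P / A = 57240 / 925 = 61.88 MPa.

σ ≈ 61.9 MPa (compressive)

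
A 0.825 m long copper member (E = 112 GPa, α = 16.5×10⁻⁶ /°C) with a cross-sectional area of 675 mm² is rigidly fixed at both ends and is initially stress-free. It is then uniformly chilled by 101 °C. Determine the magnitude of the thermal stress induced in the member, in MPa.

With length fixed, the mechanical strain must cancel the thermal strain αΔT = 16.5×10⁻⁶ × 101 = 1666.5×10⁻⁶.
Hence σ = E·αΔT = 112×10³ × 1666.5×10⁻⁶ = 186.6 MPa, tensile.

σ ≈ 187 MPa (tensile)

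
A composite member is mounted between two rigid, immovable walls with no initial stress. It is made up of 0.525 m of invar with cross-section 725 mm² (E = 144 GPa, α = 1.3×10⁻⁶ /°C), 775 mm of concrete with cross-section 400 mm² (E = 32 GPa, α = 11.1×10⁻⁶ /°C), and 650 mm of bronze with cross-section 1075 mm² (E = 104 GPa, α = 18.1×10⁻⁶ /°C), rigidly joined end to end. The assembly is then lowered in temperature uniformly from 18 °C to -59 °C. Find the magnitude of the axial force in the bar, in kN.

If the supports were absent, the total length change would be Σ αᵢΔT Lᵢ = 1.3×10⁻⁶×77×525 + 11.1×10⁻⁶×77×775 + 18.1×10⁻⁶×77×650 = 1.621 mm.
Since the ends are fixed, an axial force P builds up, equal in every segment, with P · Σ Lᵢ/(AᵢEᵢ) = δ_free.
The series flexibility is Σ Lᵢ/(AᵢEᵢ) = 525/(725×144×10³) + 775/(400×32×10³) + 650/(1075×104×10³) = 7.139×10⁻⁵ mm/N.
So P = 1.621 / 7.139×10⁻⁵ = 22.7 kN, tensile.

P ≈ 22.7 kN (tensile)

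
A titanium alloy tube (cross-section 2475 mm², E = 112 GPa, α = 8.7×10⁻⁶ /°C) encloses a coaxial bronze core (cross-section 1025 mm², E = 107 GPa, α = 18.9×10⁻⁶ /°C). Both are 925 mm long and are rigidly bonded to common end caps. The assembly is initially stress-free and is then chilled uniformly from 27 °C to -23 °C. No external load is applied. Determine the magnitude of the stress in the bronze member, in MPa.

σ ≈ 39.1 MPa (tensile)

The bronze has the larger α, so on cooling it would change length more than the titanium alloy if both were free. The rigid plates force a common final length, so the bronze is put into tension and the titanium alloy into compression, with equal and opposite forces P (no external load).
Setting the final lengths equal and cancelling L: (α₁ − α₂)ΔT = P/(A₁E₁) + P/(A₂E₂).
|α₁ − α₂|·ΔT = 10.2×10⁻⁶ × 50 = 0.00051.
1/(A₁E₁) + 1/(A₂E₂) = 1/(2475×112×10³) + 1/(1025×107×10³) = 1.273×10⁻⁸ N⁻¹.
So P = 0.00051 / 1.273×10⁻⁸ = 40.08 kN.
σ_{bronze} = P/A₂ = 40080/1025 = 39.1 MPa, tensile.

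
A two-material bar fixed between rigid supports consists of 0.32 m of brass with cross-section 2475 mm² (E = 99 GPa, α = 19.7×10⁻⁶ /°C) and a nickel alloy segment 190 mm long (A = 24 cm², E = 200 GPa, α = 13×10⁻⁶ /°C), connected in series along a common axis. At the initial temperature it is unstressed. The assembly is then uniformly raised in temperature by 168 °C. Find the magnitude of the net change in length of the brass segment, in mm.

With the walls removed the bar would change length by δ_free = Σ αᵢΔT Lᵢ = 19.7×10⁻⁶×168×320 + 13×10⁻⁶×168×190 = 1.474 mm.
The rigid supports impose zero overall length change; the single axial force P common to all segments must satisfy P Σ Lᵢ/(AᵢEᵢ) = δ_free.
Σ Lᵢ/(AᵢEᵢ) = 320/(2475×99×10³) + 190/(2400×200×10³) = 1.702×10⁻⁶ mm/N.
So P = 1.474 / 1.702×10⁻⁶ = 866.1 kN, compressive.
For the brass segment, free thermal change = 19.7×10⁻⁶×168×320 = 1.059 mm and elastic change from P = 866100×320/(2475×99×10³) = 1.131 mm; these oppose, so the net change is 0.0721 mm (segment shortens).

|ΔL| ≈ 0.0721 mm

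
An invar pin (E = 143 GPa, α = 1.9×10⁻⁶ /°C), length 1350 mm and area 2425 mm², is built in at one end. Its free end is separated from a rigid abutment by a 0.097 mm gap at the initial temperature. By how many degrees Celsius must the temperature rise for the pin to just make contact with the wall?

The gap closes when αΔT L = 0.097 mm, since the pin is still unstressed at that instant.
So ΔT = g/(αL) = 0.097/(1.9×10⁻⁶ × 1350) = 37.82 °C.

ΔT ≈ 37.8 °C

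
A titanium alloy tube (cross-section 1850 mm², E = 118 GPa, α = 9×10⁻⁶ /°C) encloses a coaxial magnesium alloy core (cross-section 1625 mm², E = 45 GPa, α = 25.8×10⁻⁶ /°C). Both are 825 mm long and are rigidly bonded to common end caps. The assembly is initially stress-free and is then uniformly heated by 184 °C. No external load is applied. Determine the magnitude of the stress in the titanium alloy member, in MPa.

The magnesium alloy has the larger α, so on heating it would change length more than the titanium alloy if both were free. The rigid plates force a common final length, so the magnesium alloy is put into compression and the titanium alloy into tension, with equal and opposite forces P (no external load).
Setting the final lengths equal and cancelling L: (α₁ − α₂)ΔT = P/(A₁E₁) + P/(A₂E₂).
|α₁ − α₂|·ΔT = 16.8×10⁻⁶ × 184 = 0.003091.
1/(A₁E₁) + 1/(A₂E₂) = 1/(1850×118×10³) + 1/(1625×45×10³) = 1.826×10⁻⁸ N⁻¹.
So P = 0.003091 / 1.826×10⁻⁸ = 169.3 kN.
σ_{titanium alloy} = P/A₁ = 169300/1850 = 91.53 MPa, tensile.

σ ≈ 91.5 MPa (tensile)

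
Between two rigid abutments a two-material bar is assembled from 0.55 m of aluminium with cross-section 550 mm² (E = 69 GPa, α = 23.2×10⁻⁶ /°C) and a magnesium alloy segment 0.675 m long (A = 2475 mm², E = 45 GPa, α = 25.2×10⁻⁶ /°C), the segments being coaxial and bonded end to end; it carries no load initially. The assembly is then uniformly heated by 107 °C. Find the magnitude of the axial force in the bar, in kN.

P ≈ 155 kN (compressive)

Free thermal expansion of the whole bar: Σ αᵢΔT Lᵢ = 23.2×10⁻⁶×107×550 + 25.2×10⁻⁶×107×675 = 3.185 mm.
Since the ends are fixed, an axial force P builds up, equal in every segment, with P · Σ Lᵢ/(AᵢEᵢ) = δ_free.
Σ Lᵢ/(AᵢEᵢ) = 550/(550×69×10³) + 675/(2475×45×10³) = 2.055×10⁻⁵ mm/N.
P = 3.185 / 2.055×10⁻⁵ = 155000 N = 155 kN, compressive.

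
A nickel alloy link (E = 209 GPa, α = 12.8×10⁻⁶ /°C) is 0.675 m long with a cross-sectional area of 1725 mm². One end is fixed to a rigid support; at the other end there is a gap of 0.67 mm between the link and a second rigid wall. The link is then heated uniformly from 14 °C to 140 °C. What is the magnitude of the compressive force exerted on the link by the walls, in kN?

P ≈ 224 kN

If the wall were absent the link would grow by αΔT L = 12.8×10⁻⁶ × 126 × 675 = 1.089 mm.
The gap closes (δ_free > 0.67 mm) and the wall then resists a further 1.089 − 0.67 = 0.4186 mm of expansion.
That suppressed elongation corresponds to σ = E·Δ/L = 209×10³ × 0.4186/675 = 129.6 MPa.
P = σA = 129.6 × 1725 = 223.6 kN.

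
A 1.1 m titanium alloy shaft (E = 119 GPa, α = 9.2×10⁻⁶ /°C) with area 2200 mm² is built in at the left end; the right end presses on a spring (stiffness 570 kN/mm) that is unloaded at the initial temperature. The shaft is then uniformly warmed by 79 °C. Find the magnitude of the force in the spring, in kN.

If the spring were absent the shaft would lengthen by αΔT L = 9.2×10⁻⁶ × 79 × 1100 = 0.7995 mm.
Let P be the compressive force at the spring. The shaft shortens elastically by PL/(AE) and the spring compresses by P/k; together these equal δ_free.
So P = δ_free / [L/(AE) + 1/k] = 0.7995 / [ 1100/(2200×119×10³) + 1/(570×10³) ].
P = 0.7995 / 5.956×10⁻⁶ = 134200 N.

P ≈ 134 kN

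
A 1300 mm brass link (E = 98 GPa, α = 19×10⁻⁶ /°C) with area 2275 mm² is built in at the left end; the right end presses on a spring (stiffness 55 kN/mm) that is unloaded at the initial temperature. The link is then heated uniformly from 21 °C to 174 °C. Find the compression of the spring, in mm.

δ ≈ 2.86 mm

If the spring were absent the link would lengthen by αΔT L = 19×10⁻⁶ × 153 × 1300 = 3.779 mm.
Let P be the compressive force at the spring. The link shortens elastically by PL/(AE) and the spring compresses by P/k; together these equal δ_free.
P [ L/(AE) + 1/k ] = δ_free → P [ 1300/(2275×98×10³) + 1/(55×10³) ] = 3.779.
P = 3.779 / 2.401×10⁻⁵ = 157400 N.
Spring compression = P/k = 157400/(55×10³) = 2.861 mm.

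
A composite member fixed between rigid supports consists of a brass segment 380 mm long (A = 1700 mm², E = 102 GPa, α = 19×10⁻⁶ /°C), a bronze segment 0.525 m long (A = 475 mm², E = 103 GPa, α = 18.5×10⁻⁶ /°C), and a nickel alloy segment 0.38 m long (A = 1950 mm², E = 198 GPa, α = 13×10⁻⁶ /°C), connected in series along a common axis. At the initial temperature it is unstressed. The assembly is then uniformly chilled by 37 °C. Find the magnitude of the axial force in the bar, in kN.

Free thermal contraction of the whole bar: Σ αᵢΔT Lᵢ = 19×10⁻⁶×37×380 + 18.5×10⁻⁶×37×525 + 13×10⁻⁶×37×380 = 0.8093 mm.
The rigid supports impose zero overall length change; the single axial force P common to all segments must satisfy P Σ Lᵢ/(AᵢEᵢ) = δ_free.
Σ Lᵢ/(AᵢEᵢ) = 380/(1700×102×10³) + 525/(475×103×10³) + 380/(1950×198×10³) = 1.391×10⁻⁵ mm/N.
P = 0.8093 / 1.391×10⁻⁵ = 58200 N = 58.2 kN, tensile.

P ≈ 58.2 kN (tensile)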